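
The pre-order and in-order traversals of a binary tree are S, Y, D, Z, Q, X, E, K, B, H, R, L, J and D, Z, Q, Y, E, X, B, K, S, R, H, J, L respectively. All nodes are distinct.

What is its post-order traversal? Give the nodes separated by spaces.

The first element of pre-order is the root; it splits in-order into left and right subtrees.
Root S: left subtree has 8 nodes {D, Z, Q, Y, E, X, B, K}, right has 4 {R, H, J, L}.
  Root Y: left subtree has 3 nodes {D, Z, Q}, right has 4 {E, X, B, K}.
    Root D: left subtree has 0 nodes { }, right has 2 {Z, Q}.
      Root Z: left subtree has 0 nodes { }, right has 1 {Q}.
    Root X: left subtree has 1 node {E}, right has 2 {B, K}.
      Root K: left subtree has 1 node {B}, right has 0 { }.
  Root H: left subtree has 1 node {R}, right has 2 {J, L}.
    Root L: left subtree has 1 node {J}, right has 0 { }.

Q Z D E B K X Y R J L H S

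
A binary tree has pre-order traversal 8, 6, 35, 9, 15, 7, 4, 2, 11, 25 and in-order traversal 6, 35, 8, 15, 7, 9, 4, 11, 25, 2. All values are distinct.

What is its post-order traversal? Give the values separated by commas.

The first element of pre-order is the root; it splits in-order into left and right subtrees.
Root 8: left subtree has 2 nodes {6, 35}, right has 7 {15, 7, 9, 4, 11, 25, 2}.
  Root 6: left subtree has 0 nodes { }, right has 1 {35}.
  Root 9: left subtree has 2 nodes {15, 7}, right has 4 {4, 11, 25, 2}.
    Root 15: left subtree has 0 nodes { }, right has 1 {7}.
    Root 4: left subtree has 0 nodes { }, right has 3 {11, 25, 2}.
      Root 2: left subtree has 2 nodes {11, 25}, right has 0 { }.
        Root 11: left subtree has 0 nodes { }, right has 1 {25}.

35, 6, 7, 15, 25, 11, 2, 4, 9, 8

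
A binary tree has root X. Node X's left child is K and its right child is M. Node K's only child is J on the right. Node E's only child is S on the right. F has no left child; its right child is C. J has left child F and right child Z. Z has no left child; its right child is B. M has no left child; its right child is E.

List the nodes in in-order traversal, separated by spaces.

In-order visits the left subtree, then the node, then the right subtree.
At X: go left to K.
  At K: no left child.
  Visit K.
  At K: go right to J.
    At J: go left to F.
      At F: no left child.
      Visit F.
      At F: go right to C.
        C is a leaf — visit C.
    Visit J.
    At J: go right to Z.
      At Z: no left child.
      Visit Z.
      At Z: go right to B.
        B is a leaf — visit B.
Visit X.
At X: go right to M.
  At M: no left child.
  Visit M.
  At M: go right to E.
    At E: no left child.
    Visit E.
    At E: go right to S.
      S is a leaf — visit S.

K F C J Z B X M E S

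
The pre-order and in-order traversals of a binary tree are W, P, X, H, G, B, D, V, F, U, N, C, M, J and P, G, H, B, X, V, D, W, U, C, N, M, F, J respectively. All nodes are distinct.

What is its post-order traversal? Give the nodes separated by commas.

G, B, H, V, D, X, P, C, M, N, U, J, F, W

The first element of pre-order is the root; it splits in-order into left and right subtrees.
Root W: left subtree has 7 nodes {P, G, H, B, X, V, D}, right has 6 {U, C, N, M, F, J}.
  Root P: left subtree has 0 nodes { }, right has 6 {G, H, B, X, V, D}.
    Root X: left subtree has 3 nodes {G, H, B}, right has 2 {V, D}.
      Root H: left subtree has 1 node {G}, right has 1 {B}.
      Root D: left subtree has 1 node {V}, right has 0 { }.
  Root F: left subtree has 4 nodes {U, C, N, M}, right has 1 {J}.
    Root U: left subtree has 0 nodes { }, right has 3 {C, N, M}.
      Root N: left subtree has 1 node {C}, right has 1 {M}.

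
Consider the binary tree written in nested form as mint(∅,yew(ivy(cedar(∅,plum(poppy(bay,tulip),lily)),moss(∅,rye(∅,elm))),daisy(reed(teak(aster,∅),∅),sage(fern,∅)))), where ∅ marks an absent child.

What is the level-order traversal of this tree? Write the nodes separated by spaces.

mint yew ivy daisy cedar moss reed sage plum rye teak fern poppy lily elm aster bay tulip

Level-order visits nodes level by level from the root, left to right within each level.
Level 0: mint
Level 1: yew
Level 2: ivy, daisy
Level 3: cedar, moss, reed, sage
Level 4: plum, rye, teak, fern
Level 5: poppy, lily, elm, aster
Level 6: bay, tulip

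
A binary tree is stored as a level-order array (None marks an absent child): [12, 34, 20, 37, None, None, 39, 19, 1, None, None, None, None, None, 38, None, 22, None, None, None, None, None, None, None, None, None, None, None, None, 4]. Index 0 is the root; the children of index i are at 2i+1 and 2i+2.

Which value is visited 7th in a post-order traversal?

38

Post-order visits the left subtree, then the right subtree, then the node.
At 12: go left to 34.
  At 34: go left to 37.
    At 37: go left to 19.
      At 19: no left child.
      At 19: go right to 22.
        22 is a leaf — visit 22.
      Visit 19.
    At 37: go right to 1.
      1 is a leaf — visit 1.
    Visit 37.
  At 34: no right child.
  Visit 34.
At 12: go right to 20.
  At 20: no left child.
  At 20: go right to 39.
    At 39: no left child.
    At 39: go right to 38.
      At 38: go left to 4.
        4 is a leaf — visit 4.
      At 38: no right child.
      Visit 38.
    Visit 39.
  Visit 20.
Visit 12.
Full post-order sequence: 22, 19, 1, 37, 34, 4, 38, 39, 20, 12.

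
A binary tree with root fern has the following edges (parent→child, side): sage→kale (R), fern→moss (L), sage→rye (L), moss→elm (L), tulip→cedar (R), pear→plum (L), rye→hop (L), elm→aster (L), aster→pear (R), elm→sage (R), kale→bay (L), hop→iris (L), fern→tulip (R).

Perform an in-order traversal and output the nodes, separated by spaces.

aster plum pear elm iris hop rye sage bay kale moss fern tulip cedar

In-order visits the left subtree, then the node, then the right subtree.
At fern: go left to moss.
  At moss: go left to elm.
    At elm: go left to aster.
      At aster: no left child.
      Visit aster.
      At aster: go right to pear.
        At pear: go left to plum.
          plum is a leaf — visit plum.
        Visit pear.
        At pear: no right child.
    Visit elm.
    At elm: go right to sage.
      At sage: go left to rye.
        At rye: go left to hop.
          At hop: go left to iris.
            iris is a leaf — visit iris.
          Visit hop.
          At hop: no right child.
        Visit rye.
        At rye: no right child.
      Visit sage.
      At sage: go right to kale.
        At kale: go left to bay.
          bay is a leaf — visit bay.
        Visit kale.
        At kale: no right child.
  Visit moss.
  At moss: no right child.
Visit fern.
At fern: go right to tulip.
  At tulip: no left child.
  Visit tulip.
  At tulip: go right to cedar.
    cedar is a leaf — visit cedar.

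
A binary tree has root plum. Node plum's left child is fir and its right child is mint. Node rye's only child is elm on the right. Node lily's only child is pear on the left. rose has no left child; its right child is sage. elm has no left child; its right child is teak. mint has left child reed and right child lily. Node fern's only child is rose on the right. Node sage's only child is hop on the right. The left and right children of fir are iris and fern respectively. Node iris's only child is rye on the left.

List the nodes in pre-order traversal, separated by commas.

Pre-order visits the node, then its left subtree, then its right subtree.
Visit plum.
At plum: go left to fir.
  Visit fir.
  At fir: go left to iris.
    Visit iris.
    At iris: go left to rye.
      Visit rye.
      At rye: no left child.
      At rye: go right to elm.
        Visit elm.
        At elm: no left child.
        At elm: go right to teak.
          teak is a leaf — visit teak.
    At iris: no right child.
  At fir: go right to fern.
    Visit fern.
    At fern: no left child.
    At fern: go right to rose.
      Visit rose.
      At rose: no left child.
      At rose: go right to sage.
        Visit sage.
        At sage: no left child.
        At sage: go right to hop.
          hop is a leaf — visit hop.
At plum: go right to mint.
  Visit mint.
  At mint: go left to reed.
    reed is a leaf — visit reed.
  At mint: go right to lily.
    Visit lily.
    At lily: go left to pear.
      pear is a leaf — visit pear.
    At lily: no right child.

plum, fir, iris, rye, elm, teak, fern, rose, sage, hop, mint, reed, lily, pear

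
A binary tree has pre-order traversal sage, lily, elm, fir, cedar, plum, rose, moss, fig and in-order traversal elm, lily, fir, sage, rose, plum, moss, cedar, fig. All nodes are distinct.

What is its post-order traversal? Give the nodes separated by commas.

elm, fir, lily, rose, moss, plum, fig, cedar, sage

The first element of pre-order is the root; it splits in-order into left and right subtrees.
Root sage: left subtree has 3 nodes {elm, lily, fir}, right has 5 {rose, plum, moss, cedar, fig}.
  Root lily: left subtree has 1 node {elm}, right has 1 {fir}.
  Root cedar: left subtree has 3 nodes {rose, plum, moss}, right has 1 {fig}.
    Root plum: left subtree has 1 node {rose}, right has 1 {moss}.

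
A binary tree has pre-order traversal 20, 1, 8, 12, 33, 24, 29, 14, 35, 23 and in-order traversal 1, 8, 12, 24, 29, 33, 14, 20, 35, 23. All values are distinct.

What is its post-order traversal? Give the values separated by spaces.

29 24 14 33 12 8 1 23 35 20

The first element of pre-order is the root; it splits in-order into left and right subtrees.
Root 20: left subtree has 7 nodes {1, 8, 12, 24, 29, 33, 14}, right has 2 {35, 23}.
  Root 1: left subtree has 0 nodes { }, right has 6 {8, 12, 24, 29, 33, 14}.
    Root 8: left subtree has 0 nodes { }, right has 5 {12, 24, 29, 33, 14}.
      Root 12: left subtree has 0 nodes { }, right has 4 {24, 29, 33, 14}.
        Root 33: left subtree has 2 nodes {24, 29}, right has 1 {14}.
          Root 24: left subtree has 0 nodes { }, right has 1 {29}.
  Root 35: left subtree has 0 nodes { }, right has 1 {23}.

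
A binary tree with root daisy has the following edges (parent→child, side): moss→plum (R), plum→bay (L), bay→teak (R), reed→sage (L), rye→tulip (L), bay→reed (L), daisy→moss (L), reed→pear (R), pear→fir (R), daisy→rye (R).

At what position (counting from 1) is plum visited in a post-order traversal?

Post-order visits the left subtree, then the right subtree, then the node.
At daisy: go left to moss.
  At moss: no left child.
  At moss: go right to plum.
    At plum: go left to bay.
      At bay: go left to reed.
        At reed: go left to sage.
          sage is a leaf — visit sage.
        At reed: go right to pear.
          At pear: no left child.
          At pear: go right to fir.
            fir is a leaf — visit fir.
          Visit pear.
        Visit reed.
      At bay: go right to teak.
        teak is a leaf — visit teak.
      Visit bay.
    At plum: no right child.
    Visit plum.
  Visit moss.
At daisy: go right to rye.
  At rye: go left to tulip.
    tulip is a leaf — visit tulip.
  At rye: no right child.
  Visit rye.
Visit daisy.
Full post-order sequence: sage, fir, pear, reed, teak, bay, plum, moss, tulip, rye, daisy.

7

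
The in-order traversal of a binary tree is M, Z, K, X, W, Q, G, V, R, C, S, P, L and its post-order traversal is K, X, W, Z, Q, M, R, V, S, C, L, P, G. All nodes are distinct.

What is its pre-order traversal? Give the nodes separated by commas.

G, M, Q, Z, W, X, K, P, C, V, R, S, L

The last element of post-order is the root; it splits in-order into left and right subtrees.
Root G: left subtree has 6 nodes {M, Z, K, X, W, Q}, right has 6 {V, R, C, S, P, L}.
  Root M: left subtree has 0 nodes { }, right has 5 {Z, K, X, W, Q}.
    Root Q: left subtree has 4 nodes {Z, K, X, W}, right has 0 { }.
      Root Z: left subtree has 0 nodes { }, right has 3 {K, X, W}.
        Root W: left subtree has 2 nodes {K, X}, right has 0 { }.
          Root X: left subtree has 1 node {K}, right has 0 { }.
  Root P: left subtree has 4 nodes {V, R, C, S}, right has 1 {L}.
    Root C: left subtree has 2 nodes {V, R}, right has 1 {S}.
      Root V: left subtree has 0 nodes { }, right has 1 {R}.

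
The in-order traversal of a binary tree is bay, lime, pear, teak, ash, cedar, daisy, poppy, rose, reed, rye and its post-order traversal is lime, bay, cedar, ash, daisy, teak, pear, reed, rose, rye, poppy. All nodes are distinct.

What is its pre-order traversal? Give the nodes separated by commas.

The last element of post-order is the root; it splits in-order into left and right subtrees.
Root poppy: left subtree has 7 nodes {bay, lime, pear, teak, ash, cedar, daisy}, right has 3 {rose, reed, rye}.
  Root pear: left subtree has 2 nodes {bay, lime}, right has 4 {teak, ash, cedar, daisy}.
    Root bay: left subtree has 0 nodes { }, right has 1 {lime}.
    Root teak: left subtree has 0 nodes { }, right has 3 {ash, cedar, daisy}.
      Root daisy: left subtree has 2 nodes {ash, cedar}, right has 0 { }.
        Root ash: left subtree has 0 nodes { }, right has 1 {cedar}.
  Root rye: left subtree has 2 nodes {rose, reed}, right has 0 { }.
    Root rose: left subtree has 0 nodes { }, right has 1 {reed}.

poppy, pear, bay, lime, teak, daisy, ash, cedar, rye, rose, reed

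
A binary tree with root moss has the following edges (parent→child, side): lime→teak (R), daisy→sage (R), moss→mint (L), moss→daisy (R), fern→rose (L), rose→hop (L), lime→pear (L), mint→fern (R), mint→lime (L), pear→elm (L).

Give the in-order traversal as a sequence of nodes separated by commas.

elm, pear, lime, teak, mint, hop, rose, fern, moss, daisy, sage

In-order visits the left subtree, then the node, then the right subtree.
At moss: go left to mint.
  At mint: go left to lime.
    At lime: go left to pear.
      At pear: go left to elm.
        elm is a leaf — visit elm.
      Visit pear.
      At pear: no right child.
    Visit lime.
    At lime: go right to teak.
      teak is a leaf — visit teak.
  Visit mint.
  At mint: go right to fern.
    At fern: go left to rose.
      At rose: go left to hop.
        hop is a leaf — visit hop.
      Visit rose.
      At rose: no right child.
    Visit fern.
    At fern: no right child.
Visit moss.
At moss: go right to daisy.
  At daisy: no left child.
  Visit daisy.
  At daisy: go right to sage.
    sage is a leaf — visit sage.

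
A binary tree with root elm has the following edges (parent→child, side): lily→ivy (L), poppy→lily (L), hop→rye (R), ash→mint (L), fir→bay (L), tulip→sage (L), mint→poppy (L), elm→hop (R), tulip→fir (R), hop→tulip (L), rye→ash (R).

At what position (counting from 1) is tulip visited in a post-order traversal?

Post-order visits the left subtree, then the right subtree, then the node.
At elm: no left child.
At elm: go right to hop.
  At hop: go left to tulip.
    At tulip: go left to sage.
      sage is a leaf — visit sage.
    At tulip: go right to fir.
      At fir: go left to bay.
        bay is a leaf — visit bay.
      At fir: no right child.
      Visit fir.
    Visit tulip.
  At hop: go right to rye.
    At rye: no left child.
    At rye: go right to ash.
      At ash: go left to mint.
        At mint: go left to poppy.
          At poppy: go left to lily.
            At lily: go left to ivy.
              ivy is a leaf — visit ivy.
            At lily: no right child.
            Visit lily.
          At poppy: no right child.
          Visit poppy.
        At mint: no right child.
        Visit mint.
      At ash: no right child.
      Visit ash.
    Visit rye.
  Visit hop.
Visit elm.
Full post-order sequence: sage, bay, fir, tulip, ivy, lily, poppy, mint, ash, rye, hop, elm.

4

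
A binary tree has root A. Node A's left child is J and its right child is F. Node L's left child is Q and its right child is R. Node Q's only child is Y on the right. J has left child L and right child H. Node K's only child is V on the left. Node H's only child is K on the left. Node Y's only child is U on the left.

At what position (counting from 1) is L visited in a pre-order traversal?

3

Pre-order visits the node, then its left subtree, then its right subtree.
Visit A.
At A: go left to J.
  Visit J.
  At J: go left to L.
    Visit L.
    At L: go left to Q.
      Visit Q.
      At Q: no left child.
      At Q: go right to Y.
        Visit Y.
        At Y: go left to U.
          U is a leaf — visit U.
        At Y: no right child.
    At L: go right to R.
      R is a leaf — visit R.
  At J: go right to H.
    Visit H.
    At H: go left to K.
      Visit K.
      At K: go left to V.
        V is a leaf — visit V.
      At K: no right child.
    At H: no right child.
At A: go right to F.
  F is a leaf — visit F.
Full pre-order sequence: A, J, L, Q, Y, U, R, H, K, V, F.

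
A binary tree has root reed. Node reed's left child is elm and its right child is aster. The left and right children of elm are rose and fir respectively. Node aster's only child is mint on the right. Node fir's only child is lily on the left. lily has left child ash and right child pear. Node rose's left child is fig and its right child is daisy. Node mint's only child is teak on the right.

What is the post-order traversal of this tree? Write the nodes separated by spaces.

fig daisy rose ash pear lily fir elm teak mint aster reed

Post-order visits the left subtree, then the right subtree, then the node.
At reed: go left to elm.
  At elm: go left to rose.
    At rose: go left to fig.
      fig is a leaf — visit fig.
    At rose: go right to daisy.
      daisy is a leaf — visit daisy.
    Visit rose.
  At elm: go right to fir.
    At fir: go left to lily.
      At lily: go left to ash.
        ash is a leaf — visit ash.
      At lily: go right to pear.
        pear is a leaf — visit pear.
      Visit lily.
    At fir: no right child.
    Visit fir.
  Visit elm.
At reed: go right to aster.
  At aster: no left child.
  At aster: go right to mint.
    At mint: no left child.
    At mint: go right to teak.
      teak is a leaf — visit teak.
    Visit mint.
  Visit aster.
Visit reed.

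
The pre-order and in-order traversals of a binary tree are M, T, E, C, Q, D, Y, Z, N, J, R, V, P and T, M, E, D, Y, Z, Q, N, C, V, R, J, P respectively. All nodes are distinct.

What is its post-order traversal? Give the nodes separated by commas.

T, Z, Y, D, N, Q, V, R, P, J, C, E, M

The first element of pre-order is the root; it splits in-order into left and right subtrees.
Root M: left subtree has 1 node {T}, right has 11 {E, D, Y, Z, Q, N, C, V, R, J, P}.
  Root E: left subtree has 0 nodes { }, right has 10 {D, Y, Z, Q, N, C, V, R, J, P}.
    Root C: left subtree has 5 nodes {D, Y, Z, Q, N}, right has 4 {V, R, J, P}.
      Root Q: left subtree has 3 nodes {D, Y, Z}, right has 1 {N}.
        Root D: left subtree has 0 nodes { }, right has 2 {Y, Z}.
          Root Y: left subtree has 0 nodes { }, right has 1 {Z}.
      Root J: left subtree has 2 nodes {V, R}, right has 1 {P}.
        Root R: left subtree has 1 node {V}, right has 0 { }.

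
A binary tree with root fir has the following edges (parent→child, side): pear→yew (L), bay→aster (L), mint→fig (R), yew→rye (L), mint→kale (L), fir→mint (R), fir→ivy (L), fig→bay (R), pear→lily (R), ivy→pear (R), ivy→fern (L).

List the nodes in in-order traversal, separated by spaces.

fern ivy rye yew pear lily fir kale mint fig aster bay

In-order visits the left subtree, then the node, then the right subtree.
At fir: go left to ivy.
  At ivy: go left to fern.
    fern is a leaf — visit fern.
  Visit ivy.
  At ivy: go right to pear.
    At pear: go left to yew.
      At yew: go left to rye.
        rye is a leaf — visit rye.
      Visit yew.
      At yew: no right child.
    Visit pear.
    At pear: go right to lily.
      lily is a leaf — visit lily.
Visit fir.
At fir: go right to mint.
  At mint: go left to kale.
    kale is a leaf — visit kale.
  Visit mint.
  At mint: go right to fig.
    At fig: no left child.
    Visit fig.
    At fig: go right to bay.
      At bay: go left to aster.
        aster is a leaf — visit aster.
      Visit bay.
      At bay: no right child.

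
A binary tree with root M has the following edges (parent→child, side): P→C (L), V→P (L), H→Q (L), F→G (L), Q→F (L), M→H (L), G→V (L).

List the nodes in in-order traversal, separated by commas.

C, P, V, G, F, Q, H, M

In-order visits the left subtree, then the node, then the right subtree.
At M: go left to H.
  At H: go left to Q.
    At Q: go left to F.
      At F: go left to G.
        At G: go left to V.
          At V: go left to P.
            At P: go left to C.
              C is a leaf — visit C.
            Visit P.
            At P: no right child.
          Visit V.
          At V: no right child.
        Visit G.
        At G: no right child.
      Visit F.
      At F: no right child.
    Visit Q.
    At Q: no right child.
  Visit H.
  At H: no right child.
Visit M.
At M: no right child.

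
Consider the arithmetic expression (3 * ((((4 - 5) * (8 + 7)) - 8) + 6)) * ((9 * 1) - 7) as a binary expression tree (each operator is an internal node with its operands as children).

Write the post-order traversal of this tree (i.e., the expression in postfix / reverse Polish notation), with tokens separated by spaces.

Post-order on an expression tree gives postfix notation: for each operator, emit left operand, right operand, then the operator.

3 4 5 - 8 7 + * 8 - 6 + * 9 1 * 7 - *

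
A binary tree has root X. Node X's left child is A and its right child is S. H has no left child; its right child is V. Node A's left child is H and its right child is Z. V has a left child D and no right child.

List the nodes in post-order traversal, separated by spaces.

D V H Z A S X

Post-order visits the left subtree, then the right subtree, then the node.
At X: go left to A.
  At A: go left to H.
    At H: no left child.
    At H: go right to V.
      At V: go left to D.
        D is a leaf — visit D.
      At V: no right child.
      Visit V.
    Visit H.
  At A: go right to Z.
    Z is a leaf — visit Z.
  Visit A.
At X: go right to S.
  S is a leaf — visit S.
Visit X.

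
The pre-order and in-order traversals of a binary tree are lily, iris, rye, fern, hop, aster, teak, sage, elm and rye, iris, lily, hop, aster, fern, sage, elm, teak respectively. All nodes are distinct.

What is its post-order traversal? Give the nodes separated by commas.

rye, iris, aster, hop, elm, sage, teak, fern, lily

The first element of pre-order is the root; it splits in-order into left and right subtrees.
Root lily: left subtree has 2 nodes {rye, iris}, right has 6 {hop, aster, fern, sage, elm, teak}.
  Root iris: left subtree has 1 node {rye}, right has 0 { }.
  Root fern: left subtree has 2 nodes {hop, aster}, right has 3 {sage, elm, teak}.
    Root hop: left subtree has 0 nodes { }, right has 1 {aster}.
    Root teak: left subtree has 2 nodes {sage, elm}, right has 0 { }.
      Root sage: left subtree has 0 nodes { }, right has 1 {elm}.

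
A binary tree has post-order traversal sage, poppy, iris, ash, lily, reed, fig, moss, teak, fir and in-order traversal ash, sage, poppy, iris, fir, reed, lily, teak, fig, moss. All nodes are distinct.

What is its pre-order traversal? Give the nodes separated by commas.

fir, ash, iris, poppy, sage, teak, reed, lily, moss, fig

The last element of post-order is the root; it splits in-order into left and right subtrees.
Root fir: left subtree has 4 nodes {ash, sage, poppy, iris}, right has 5 {reed, lily, teak, fig, moss}.
  Root ash: left subtree has 0 nodes { }, right has 3 {sage, poppy, iris}.
    Root iris: left subtree has 2 nodes {sage, poppy}, right has 0 { }.
      Root poppy: left subtree has 1 node {sage}, right has 0 { }.
  Root teak: left subtree has 2 nodes {reed, lily}, right has 2 {fig, moss}.
    Root reed: left subtree has 0 nodes { }, right has 1 {lily}.
    Root moss: left subtree has 1 node {fig}, right has 0 { }.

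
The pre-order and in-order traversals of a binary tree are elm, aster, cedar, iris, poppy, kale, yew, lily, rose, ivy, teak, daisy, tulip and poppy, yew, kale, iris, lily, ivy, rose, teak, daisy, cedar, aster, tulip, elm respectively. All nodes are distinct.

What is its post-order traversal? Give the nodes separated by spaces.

The first element of pre-order is the root; it splits in-order into left and right subtrees.
Root elm: left subtree has 12 nodes {poppy, yew, kale, iris, lily, ivy, rose, teak, daisy, cedar, aster, tulip}, right has 0 { }.
  Root aster: left subtree has 10 nodes {poppy, yew, kale, iris, lily, ivy, rose, teak, daisy, cedar}, right has 1 {tulip}.
    Root cedar: left subtree has 9 nodes {poppy, yew, kale, iris, lily, ivy, rose, teak, daisy}, right has 0 { }.
      Root iris: left subtree has 3 nodes {poppy, yew, kale}, right has 5 {lily, ivy, rose, teak, daisy}.
        Root poppy: left subtree has 0 nodes { }, right has 2 {yew, kale}.
          Root kale: left subtree has 1 node {yew}, right has 0 { }.
        Root lily: left subtree has 0 nodes { }, right has 4 {ivy, rose, teak, daisy}.
          Root rose: left subtree has 1 node {ivy}, right has 2 {teak, daisy}.
            Root teak: left subtree has 0 nodes { }, right has 1 {daisy}.

yew kale poppy ivy daisy teak rose lily iris cedar tulip aster elm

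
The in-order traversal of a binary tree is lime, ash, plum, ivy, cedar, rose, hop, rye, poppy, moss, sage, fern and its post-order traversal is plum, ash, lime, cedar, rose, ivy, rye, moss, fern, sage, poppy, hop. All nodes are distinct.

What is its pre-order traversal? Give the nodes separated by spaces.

hop ivy lime ash plum rose cedar poppy rye sage moss fern

The last element of post-order is the root; it splits in-order into left and right subtrees.
Root hop: left subtree has 6 nodes {lime, ash, plum, ivy, cedar, rose}, right has 5 {rye, poppy, moss, sage, fern}.
  Root ivy: left subtree has 3 nodes {lime, ash, plum}, right has 2 {cedar, rose}.
    Root lime: left subtree has 0 nodes { }, right has 2 {ash, plum}.
      Root ash: left subtree has 0 nodes { }, right has 1 {plum}.
    Root rose: left subtree has 1 node {cedar}, right has 0 { }.
  Root poppy: left subtree has 1 node {rye}, right has 3 {moss, sage, fern}.
    Root sage: left subtree has 1 node {moss}, right has 1 {fern}.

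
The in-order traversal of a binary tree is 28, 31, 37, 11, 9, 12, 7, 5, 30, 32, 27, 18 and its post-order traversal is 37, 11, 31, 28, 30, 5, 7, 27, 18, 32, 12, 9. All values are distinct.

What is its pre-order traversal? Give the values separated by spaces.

The last element of post-order is the root; it splits in-order into left and right subtrees.
Root 9: left subtree has 4 nodes {28, 31, 37, 11}, right has 7 {12, 7, 5, 30, 32, 27, 18}.
  Root 28: left subtree has 0 nodes { }, right has 3 {31, 37, 11}.
    Root 31: left subtree has 0 nodes { }, right has 2 {37, 11}.
      Root 11: left subtree has 1 node {37}, right has 0 { }.
  Root 12: left subtree has 0 nodes { }, right has 6 {7, 5, 30, 32, 27, 18}.
    Root 32: left subtree has 3 nodes {7, 5, 30}, right has 2 {27, 18}.
      Root 7: left subtree has 0 nodes { }, right has 2 {5, 30}.
        Root 5: left subtree has 0 nodes { }, right has 1 {30}.
      Root 18: left subtree has 1 node {27}, right has 0 { }.

9 28 31 11 37 12 32 7 5 30 18 27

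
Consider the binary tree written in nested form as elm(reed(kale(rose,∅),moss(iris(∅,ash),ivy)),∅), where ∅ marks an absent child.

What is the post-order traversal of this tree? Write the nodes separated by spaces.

Post-order visits the left subtree, then the right subtree, then the node.
At elm: go left to reed.
  At reed: go left to kale.
    At kale: go left to rose.
      rose is a leaf — visit rose.
    At kale: no right child.
    Visit kale.
  At reed: go right to moss.
    At moss: go left to iris.
      At iris: no left child.
      At iris: go right to ash.
        ash is a leaf — visit ash.
      Visit iris.
    At moss: go right to ivy.
      ivy is a leaf — visit ivy.
    Visit moss.
  Visit reed.
At elm: no right child.
Visit elm.

rose kale ash iris ivy moss reed elm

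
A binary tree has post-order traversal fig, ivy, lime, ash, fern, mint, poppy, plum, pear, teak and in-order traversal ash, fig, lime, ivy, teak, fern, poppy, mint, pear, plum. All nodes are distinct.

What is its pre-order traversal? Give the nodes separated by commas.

teak, ash, lime, fig, ivy, pear, poppy, fern, mint, plum

The last element of post-order is the root; it splits in-order into left and right subtrees.
Root teak: left subtree has 4 nodes {ash, fig, lime, ivy}, right has 5 {fern, poppy, mint, pear, plum}.
  Root ash: left subtree has 0 nodes { }, right has 3 {fig, lime, ivy}.
    Root lime: left subtree has 1 node {fig}, right has 1 {ivy}.
  Root pear: left subtree has 3 nodes {fern, poppy, mint}, right has 1 {plum}.
    Root poppy: left subtree has 1 node {fern}, right has 1 {mint}.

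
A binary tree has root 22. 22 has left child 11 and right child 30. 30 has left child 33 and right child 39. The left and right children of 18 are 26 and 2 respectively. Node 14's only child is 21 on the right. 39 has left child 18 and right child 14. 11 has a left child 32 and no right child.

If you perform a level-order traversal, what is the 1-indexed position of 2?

10

Level-order visits nodes level by level from the root, left to right within each level.
Level 0: 22
Level 1: 11, 30
Level 2: 32, 33, 39
Level 3: 18, 14
Level 4: 26, 2, 21
Full level-order sequence: 22, 11, 30, 32, 33, 39, 18, 14, 26, 2, 21.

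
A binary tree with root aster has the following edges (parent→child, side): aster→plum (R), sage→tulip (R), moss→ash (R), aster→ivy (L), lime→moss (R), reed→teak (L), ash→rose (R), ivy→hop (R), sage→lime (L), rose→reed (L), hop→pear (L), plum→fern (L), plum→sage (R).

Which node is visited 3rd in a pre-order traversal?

hop

Pre-order visits the node, then its left subtree, then its right subtree.
Visit aster.
At aster: go left to ivy.
  Visit ivy.
  At ivy: no left child.
  At ivy: go right to hop.
    Visit hop.
    At hop: go left to pear.
      pear is a leaf — visit pear.
    At hop: no right child.
At aster: go right to plum.
  Visit plum.
  At plum: go left to fern.
    fern is a leaf — visit fern.
  At plum: go right to sage.
    Visit sage.
    At sage: go left to lime.
      Visit lime.
      At lime: no left child.
      At lime: go right to moss.
        Visit moss.
        At moss: no left child.
        At moss: go right to ash.
          Visit ash.
          At ash: no left child.
          At ash: go right to rose.
            Visit rose.
            At rose: go left to reed.
              Visit reed.
              At reed: go left to teak.
                teak is a leaf — visit teak.
              At reed: no right child.
            At rose: no right child.
    At sage: go right to tulip.
      tulip is a leaf — visit tulip.
Full pre-order sequence: aster, ivy, hop, pear, plum, fern, sage, lime, moss, ash, rose, reed, teak, tulip.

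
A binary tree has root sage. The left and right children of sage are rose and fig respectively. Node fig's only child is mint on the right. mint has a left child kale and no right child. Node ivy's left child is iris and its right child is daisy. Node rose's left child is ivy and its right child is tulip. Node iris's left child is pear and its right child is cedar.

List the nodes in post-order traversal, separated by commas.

Post-order visits the left subtree, then the right subtree, then the node.
At sage: go left to rose.
  At rose: go left to ivy.
    At ivy: go left to iris.
      At iris: go left to pear.
        pear is a leaf — visit pear.
      At iris: go right to cedar.
        cedar is a leaf — visit cedar.
      Visit iris.
    At ivy: go right to daisy.
      daisy is a leaf — visit daisy.
    Visit ivy.
  At rose: go right to tulip.
    tulip is a leaf — visit tulip.
  Visit rose.
At sage: go right to fig.
  At fig: no left child.
  At fig: go right to mint.
    At mint: go left to kale.
      kale is a leaf — visit kale.
    At mint: no right child.
    Visit mint.
  Visit fig.
Visit sage.

pear, cedar, iris, daisy, ivy, tulip, rose, kale, mint, fig, sage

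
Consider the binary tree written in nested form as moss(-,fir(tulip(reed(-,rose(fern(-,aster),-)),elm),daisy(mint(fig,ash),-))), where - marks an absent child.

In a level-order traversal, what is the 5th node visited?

reed

Level-order visits nodes level by level from the root, left to right within each level.
Level 0: moss
Level 1: fir
Level 2: tulip, daisy
Level 3: reed, elm, mint
Level 4: rose, fig, ash
Level 5: fern
Level 6: aster
Full level-order sequence: moss, fir, tulip, daisy, reed, elm, mint, rose, fig, ash, fern, aster.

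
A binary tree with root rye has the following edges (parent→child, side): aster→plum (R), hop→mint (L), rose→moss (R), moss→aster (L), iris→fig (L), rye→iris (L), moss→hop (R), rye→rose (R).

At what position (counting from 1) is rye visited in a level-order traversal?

Level-order visits nodes level by level from the root, left to right within each level.
Level 0: rye
Level 1: iris, rose
Level 2: fig, moss
Level 3: aster, hop
Level 4: plum, mint
Full level-order sequence: rye, iris, rose, fig, moss, aster, hop, plum, mint.

1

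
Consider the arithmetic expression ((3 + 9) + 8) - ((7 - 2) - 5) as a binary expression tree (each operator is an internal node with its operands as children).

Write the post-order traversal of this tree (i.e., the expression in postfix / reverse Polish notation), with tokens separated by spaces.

3 9 + 8 + 7 2 - 5 - -

Post-order on an expression tree gives postfix notation: for each operator, emit left operand, right operand, then the operator.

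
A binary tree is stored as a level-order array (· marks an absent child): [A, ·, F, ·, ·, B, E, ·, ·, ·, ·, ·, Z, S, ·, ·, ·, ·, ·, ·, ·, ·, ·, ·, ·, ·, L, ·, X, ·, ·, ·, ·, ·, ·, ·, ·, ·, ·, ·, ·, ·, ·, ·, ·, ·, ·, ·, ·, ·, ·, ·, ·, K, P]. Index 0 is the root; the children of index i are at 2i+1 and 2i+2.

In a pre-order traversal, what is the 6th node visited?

K

Pre-order visits the node, then its left subtree, then its right subtree.
Visit A.
At A: no left child.
At A: go right to F.
  Visit F.
  At F: go left to B.
    Visit B.
    At B: no left child.
    At B: go right to Z.
      Visit Z.
      At Z: no left child.
      At Z: go right to L.
        Visit L.
        At L: go left to K.
          K is a leaf — visit K.
        At L: go right to P.
          P is a leaf — visit P.
  At F: go right to E.
    Visit E.
    At E: go left to S.
      Visit S.
      At S: no left child.
      At S: go right to X.
        X is a leaf — visit X.
    At E: no right child.
Full pre-order sequence: A, F, B, Z, L, K, P, E, S, X.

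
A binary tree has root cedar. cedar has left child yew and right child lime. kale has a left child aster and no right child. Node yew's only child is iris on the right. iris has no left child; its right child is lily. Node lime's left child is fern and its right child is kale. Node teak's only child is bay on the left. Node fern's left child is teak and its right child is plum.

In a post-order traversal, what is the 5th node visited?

Post-order visits the left subtree, then the right subtree, then the node.
At cedar: go left to yew.
  At yew: no left child.
  At yew: go right to iris.
    At iris: no left child.
    At iris: go right to lily.
      lily is a leaf — visit lily.
    Visit iris.
  Visit yew.
At cedar: go right to lime.
  At lime: go left to fern.
    At fern: go left to teak.
      At teak: go left to bay.
        bay is a leaf — visit bay.
      At teak: no right child.
      Visit teak.
    At fern: go right to plum.
      plum is a leaf — visit plum.
    Visit fern.
  At lime: go right to kale.
    At kale: go left to aster.
      aster is a leaf — visit aster.
    At kale: no right child.
    Visit kale.
  Visit lime.
Visit cedar.
Full post-order sequence: lily, iris, yew, bay, teak, plum, fern, aster, kale, lime, cedar.

teak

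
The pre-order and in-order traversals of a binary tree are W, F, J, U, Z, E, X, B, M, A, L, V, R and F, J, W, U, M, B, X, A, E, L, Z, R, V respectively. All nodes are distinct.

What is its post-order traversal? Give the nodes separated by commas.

The first element of pre-order is the root; it splits in-order into left and right subtrees.
Root W: left subtree has 2 nodes {F, J}, right has 10 {U, M, B, X, A, E, L, Z, R, V}.
  Root F: left subtree has 0 nodes { }, right has 1 {J}.
  Root U: left subtree has 0 nodes { }, right has 9 {M, B, X, A, E, L, Z, R, V}.
    Root Z: left subtree has 6 nodes {M, B, X, A, E, L}, right has 2 {R, V}.
      Root E: left subtree has 4 nodes {M, B, X, A}, right has 1 {L}.
        Root X: left subtree has 2 nodes {M, B}, right has 1 {A}.
          Root B: left subtree has 1 node {M}, right has 0 { }.
      Root V: left subtree has 1 node {R}, right has 0 { }.

J, F, M, B, A, X, L, E, R, V, Z, U, W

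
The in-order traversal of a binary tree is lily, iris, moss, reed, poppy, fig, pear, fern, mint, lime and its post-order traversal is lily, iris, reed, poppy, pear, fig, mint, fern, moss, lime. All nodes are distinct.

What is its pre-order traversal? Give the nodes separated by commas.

The last element of post-order is the root; it splits in-order into left and right subtrees.
Root lime: left subtree has 9 nodes {lily, iris, moss, reed, poppy, fig, pear, fern, mint}, right has 0 { }.
  Root moss: left subtree has 2 nodes {lily, iris}, right has 6 {reed, poppy, fig, pear, fern, mint}.
    Root iris: left subtree has 1 node {lily}, right has 0 { }.
    Root fern: left subtree has 4 nodes {reed, poppy, fig, pear}, right has 1 {mint}.
      Root fig: left subtree has 2 nodes {reed, poppy}, right has 1 {pear}.
        Root poppy: left subtree has 1 node {reed}, right has 0 { }.

lime, moss, iris, lily, fern, fig, poppy, reed, pear, mint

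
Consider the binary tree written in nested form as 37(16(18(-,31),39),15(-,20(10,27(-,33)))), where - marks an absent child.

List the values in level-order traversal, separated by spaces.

37 16 15 18 39 20 31 10 27 33

Level-order visits nodes level by level from the root, left to right within each level.
Level 0: 37
Level 1: 16, 15
Level 2: 18, 39, 20
Level 3: 31, 10, 27
Level 4: 33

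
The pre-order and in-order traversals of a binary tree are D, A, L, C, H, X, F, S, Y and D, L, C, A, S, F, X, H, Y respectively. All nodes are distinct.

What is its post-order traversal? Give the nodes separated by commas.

The first element of pre-order is the root; it splits in-order into left and right subtrees.
Root D: left subtree has 0 nodes { }, right has 8 {L, C, A, S, F, X, H, Y}.
  Root A: left subtree has 2 nodes {L, C}, right has 5 {S, F, X, H, Y}.
    Root L: left subtree has 0 nodes { }, right has 1 {C}.
    Root H: left subtree has 3 nodes {S, F, X}, right has 1 {Y}.
      Root X: left subtree has 2 nodes {S, F}, right has 0 { }.
        Root F: left subtree has 1 node {S}, right has 0 { }.

C, L, S, F, X, Y, H, A, D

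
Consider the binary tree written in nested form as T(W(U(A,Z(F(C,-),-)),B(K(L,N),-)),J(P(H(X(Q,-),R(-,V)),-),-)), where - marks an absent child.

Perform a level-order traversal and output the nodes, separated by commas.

Level-order visits nodes level by level from the root, left to right within each level.
Level 0: T
Level 1: W, J
Level 2: U, B, P
Level 3: A, Z, K, H
Level 4: F, L, N, X, R
Level 5: C, Q, V

T, W, J, U, B, P, A, Z, K, H, F, L, N, X, R, C, Q, V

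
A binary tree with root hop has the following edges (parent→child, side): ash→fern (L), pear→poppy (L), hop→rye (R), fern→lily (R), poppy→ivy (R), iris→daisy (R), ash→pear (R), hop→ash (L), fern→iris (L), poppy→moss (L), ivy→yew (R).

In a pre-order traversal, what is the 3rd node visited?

fern

Pre-order visits the node, then its left subtree, then its right subtree.
Visit hop.
At hop: go left to ash.
  Visit ash.
  At ash: go left to fern.
    Visit fern.
    At fern: go left to iris.
      Visit iris.
      At iris: no left child.
      At iris: go right to daisy.
        daisy is a leaf — visit daisy.
    At fern: go right to lily.
      lily is a leaf — visit lily.
  At ash: go right to pear.
    Visit pear.
    At pear: go left to poppy.
      Visit poppy.
      At poppy: go left to moss.
        moss is a leaf — visit moss.
      At poppy: go right to ivy.
        Visit ivy.
        At ivy: no left child.
        At ivy: go right to yew.
          yew is a leaf — visit yew.
    At pear: no right child.
At hop: go right to rye.
  rye is a leaf — visit rye.
Full pre-order sequence: hop, ash, fern, iris, daisy, lily, pear, poppy, moss, ivy, yew, rye.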